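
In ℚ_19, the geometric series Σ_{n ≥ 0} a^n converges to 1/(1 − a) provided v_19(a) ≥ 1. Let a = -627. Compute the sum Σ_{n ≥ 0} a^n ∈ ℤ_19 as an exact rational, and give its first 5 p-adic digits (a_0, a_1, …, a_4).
Σ a^n = 1/(1 − a) = 1/628;  first 5 digits = (1, 5, 4, 11, 9)

v_19(a) = 1 ≥ 1, so the series converges in ℤ_19 to 1/(1 − a) = 1/(1 − (-627)) = 1/628. Expand this rational in ℤ_19: compute digits iteratively via d_i = x_i mod 19, x_{i+1} = (x_i − d_i)/19. The first 5 digits are (1, 5, 4, 11, 9).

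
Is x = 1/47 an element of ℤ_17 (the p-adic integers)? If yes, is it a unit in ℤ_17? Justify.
x ∈ ℤ_17^× (unit); v_17(x) = 0

ℤ_17 = {x ∈ ℚ_17 : v_17(x) ≥ 0} and ℤ_17^× = {x ∈ ℤ_17 : v_17(x) = 0}. Here v_17(1/47) = v_17(num) − v_17(den) = 0; compare against these criteria.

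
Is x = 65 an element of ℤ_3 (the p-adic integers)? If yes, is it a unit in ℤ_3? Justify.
x ∈ ℤ_3^× (unit); v_3(x) = 0

ℤ_3 = {x ∈ ℚ_3 : v_3(x) ≥ 0} and ℤ_3^× = {x ∈ ℤ_3 : v_3(x) = 0}. Here v_3(65) = v_3(num) − v_3(den) = 0; compare against these criteria.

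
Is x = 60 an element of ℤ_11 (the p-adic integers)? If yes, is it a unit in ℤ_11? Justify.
x ∈ ℤ_11^× (unit); v_11(x) = 0

ℤ_11 = {x ∈ ℚ_11 : v_11(x) ≥ 0} and ℤ_11^× = {x ∈ ℤ_11 : v_11(x) = 0}. Here v_11(60) = v_11(num) − v_11(den) = 0; compare against these criteria.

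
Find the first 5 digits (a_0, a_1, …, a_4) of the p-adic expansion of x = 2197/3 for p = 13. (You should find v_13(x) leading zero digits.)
(a_0, …, a_4) = (0, 0, 0, 9, 8)

v_13(2197/3) = 3, so a_0 = ... = a_2 = 0. Factor out: x = 13^3 · u with u = 1/3 a unit in ℤ_13. Expand u iteratively via a_{v+i} = u_i mod 13, u_{i+1} = (u_i − a_{v+i})/13:
  u_0 = 1/3;  a_3 = 9;  u_1 = (u_0 − 9)/13 = -2/3
  u_1 = -2/3;  a_4 = 8;  u_2 = (u_1 − 8)/13 = -2/3
Digits: (0, 0, 0, 9, 8).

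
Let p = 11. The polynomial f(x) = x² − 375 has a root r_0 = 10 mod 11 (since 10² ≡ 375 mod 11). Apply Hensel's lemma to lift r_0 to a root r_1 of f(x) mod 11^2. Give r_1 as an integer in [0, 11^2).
r_1 = 54 (mod 121)

Hensel's recurrence: r_{i+1} = r_i − f(r_i)·(f′(r_i))^{-1} mod 11^{i+2}, with f′(x) = 2x. Iterate:
  r_0 = 10 (mod 11)
  r_1 = 54 (mod 121)
Final: r_1 = 54, and one checks f(r_1) ≡ 0 mod 11^2.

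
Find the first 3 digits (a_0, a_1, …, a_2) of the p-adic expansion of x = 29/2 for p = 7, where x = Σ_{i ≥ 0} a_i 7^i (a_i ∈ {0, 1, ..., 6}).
(a_0, …, a_2) = (4, 5, 3)

v_7(29/2) = 0 (numerator and denominator both coprime to 7), so x ∈ ℤ_7^×. Compute digits iteratively via a_i = x_i mod 7, x_{i+1} = (x_i − a_i)/7, with x_0 = x:
  x_0 = 29/2;  a_0 = 4;  x_1 = (x_0 − 4)/7 = 3/2
  x_1 = 3/2;  a_1 = 5;  x_2 = (x_1 − 5)/7 = -1/2
  x_2 = -1/2;  a_2 = 3;  x_3 = (x_2 − 3)/7 = -1/2
Digits: (4, 5, 3).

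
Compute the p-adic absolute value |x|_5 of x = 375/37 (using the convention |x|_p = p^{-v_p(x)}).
|375/37|_5 = 1/125

Step 1 — compute v_5(x) by factoring powers of 5 out of the numerator and denominator: v_5(375/37) = 3. Step 2 — apply |x|_p = p^{-v_p(x)} = 5^{-3} = 1/125.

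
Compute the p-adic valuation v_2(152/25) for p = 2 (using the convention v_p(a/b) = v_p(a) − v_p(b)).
v_2(152/25) = 3

Factor powers of 2 from the numerator and denominator of the reduced fraction: 152 = 2^3 · 19 and 25 = 2^0 · 25. Apply v_p(a/b) = v_p(a) − v_p(b): v_2(152/25) = 3 − 0 = 3.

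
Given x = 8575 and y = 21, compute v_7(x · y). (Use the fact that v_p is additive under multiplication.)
v_7(180075) = 4

v_p(x) = 3 (factor: 8575 = 7^3 · 25); v_p(y) = 1 (factor: 21 = 7^1 · 3). Additivity: v_p(xy) = v_p(x) + v_p(y) = 3 + 1 = 4. (Direct check: xy = 180075 = 7^4 · (75).)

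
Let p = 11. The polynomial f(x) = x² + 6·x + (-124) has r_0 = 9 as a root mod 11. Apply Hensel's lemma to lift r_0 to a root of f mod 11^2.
r_1 = 64 (mod 121)

Hensel: r_{i+1} = r_i − f(r_i)·(f′(r_i))^{-1} mod 11^{i+2}, f′(x) = 2x + 6. Iterate:
  r_0 = 9 (mod 11)
  r_1 = 64 (mod 121)
Final: r = 64 satisfies f(r) ≡ 0 mod 11^2.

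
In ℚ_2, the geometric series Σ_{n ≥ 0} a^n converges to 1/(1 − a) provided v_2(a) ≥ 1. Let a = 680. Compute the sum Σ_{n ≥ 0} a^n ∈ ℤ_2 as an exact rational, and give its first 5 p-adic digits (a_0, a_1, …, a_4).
Σ a^n = 1/(1 − a) = -1/679;  first 5 digits = (1, 0, 0, 1, 0)

v_2(a) = 3 ≥ 1, so the series converges in ℤ_2 to 1/(1 − a) = 1/(1 − 680) = -1/679. Expand this rational in ℤ_2: compute digits iteratively via d_i = x_i mod 2, x_{i+1} = (x_i − d_i)/2. The first 5 digits are (1, 0, 0, 1, 0).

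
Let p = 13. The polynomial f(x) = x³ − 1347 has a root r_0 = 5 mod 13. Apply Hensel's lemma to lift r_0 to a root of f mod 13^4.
r_3 = 16216 (mod 28561)

Hensel: r_{i+1} = r_i − f(r_i)/f′(r_i) mod 13^{i+2}, where f′(x) = 3x². Iterate:
  r_0 = 5 (mod 13)
  r_1 = 161 (mod 169)
  r_2 = 837 (mod 2197)
  r_3 = 16216 (mod 28561)
Final: r = 16216 with f(r) ≡ 0 mod 13^4.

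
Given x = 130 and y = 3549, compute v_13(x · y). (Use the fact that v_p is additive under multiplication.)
v_13(461370) = 3

v_p(x) = 1 (factor: 130 = 13^1 · 10); v_p(y) = 2 (factor: 3549 = 13^2 · 21). Additivity: v_p(xy) = v_p(x) + v_p(y) = 1 + 2 = 3. (Direct check: xy = 461370 = 13^3 · (210).)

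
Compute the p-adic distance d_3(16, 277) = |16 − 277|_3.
d_3(16, 277) = 1/9

Step 1 — x − y = 16 − 277 = -261. Step 2 — v_3(-261) = 2 (factor: -261 = −(3^2 · 29); the sign does not affect v_p). Step 3 — |x − y|_3 = 3^{-2} = 1/9.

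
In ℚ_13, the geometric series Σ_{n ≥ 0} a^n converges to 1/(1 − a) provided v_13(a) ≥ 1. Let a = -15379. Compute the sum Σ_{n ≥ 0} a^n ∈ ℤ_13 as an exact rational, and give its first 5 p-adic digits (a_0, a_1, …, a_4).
Σ a^n = 1/(1 − a) = 1/15380;  first 5 digits = (1, 0, 0, 6, 12)

v_13(a) = 3 ≥ 1, so the series converges in ℤ_13 to 1/(1 − a) = 1/(1 − (-15379)) = 1/15380. Expand this rational in ℤ_13: compute digits iteratively via d_i = x_i mod 13, x_{i+1} = (x_i − d_i)/13. The first 5 digits are (1, 0, 0, 6, 12).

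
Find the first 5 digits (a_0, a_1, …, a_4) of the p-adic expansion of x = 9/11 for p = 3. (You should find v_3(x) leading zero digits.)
(a_0, …, a_4) = (0, 0, 2, 1, 0)

v_3(9/11) = 2, so a_0 = ... = a_1 = 0. Factor out: x = 3^2 · u with u = 1/11 a unit in ℤ_3. Expand u iteratively via a_{v+i} = u_i mod 3, u_{i+1} = (u_i − a_{v+i})/3:
  u_0 = 1/11;  a_2 = 2;  u_1 = (u_0 − 2)/3 = -7/11
  u_1 = -7/11;  a_3 = 1;  u_2 = (u_1 − 1)/3 = -6/11
  u_2 = -6/11;  a_4 = 0;  u_3 = (u_2 − 0)/3 = -2/11
Digits: (0, 0, 2, 1, 0).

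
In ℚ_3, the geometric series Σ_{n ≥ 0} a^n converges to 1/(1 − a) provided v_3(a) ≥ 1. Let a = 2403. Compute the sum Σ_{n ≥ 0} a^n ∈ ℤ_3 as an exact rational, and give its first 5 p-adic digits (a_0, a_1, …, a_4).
Σ a^n = 1/(1 − a) = -1/2402;  first 5 digits = (1, 0, 0, 2, 2)

v_3(a) = 3 ≥ 1, so the series converges in ℤ_3 to 1/(1 − a) = 1/(1 − 2403) = -1/2402. Expand this rational in ℤ_3: compute digits iteratively via d_i = x_i mod 3, x_{i+1} = (x_i − d_i)/3. The first 5 digits are (1, 0, 0, 2, 2).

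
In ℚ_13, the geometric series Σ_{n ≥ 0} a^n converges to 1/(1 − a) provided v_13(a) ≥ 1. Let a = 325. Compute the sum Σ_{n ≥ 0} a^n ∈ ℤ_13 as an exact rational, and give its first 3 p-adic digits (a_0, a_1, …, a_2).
Σ a^n = 1/(1 − a) = -1/324;  first 3 digits = (1, 12, 2)

v_13(a) = 1 ≥ 1, so the series converges in ℤ_13 to 1/(1 − a) = 1/(1 − 325) = -1/324. Expand this rational in ℤ_13: compute digits iteratively via d_i = x_i mod 13, x_{i+1} = (x_i − d_i)/13. The first 3 digits are (1, 12, 2).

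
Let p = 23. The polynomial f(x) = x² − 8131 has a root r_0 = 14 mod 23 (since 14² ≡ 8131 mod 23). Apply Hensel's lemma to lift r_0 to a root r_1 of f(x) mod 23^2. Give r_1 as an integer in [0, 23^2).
r_1 = 14 (mod 529)

Hensel's recurrence: r_{i+1} = r_i − f(r_i)·(f′(r_i))^{-1} mod 23^{i+2}, with f′(x) = 2x. Iterate:
  r_0 = 14 (mod 23)
  r_1 = 14 (mod 529)
Final: r_1 = 14, and one checks f(r_1) ≡ 0 mod 23^2.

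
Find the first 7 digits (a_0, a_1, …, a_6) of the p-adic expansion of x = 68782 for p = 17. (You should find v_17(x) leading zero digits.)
(a_0, …, a_6) = (0, 0, 0, 14, 0, 0, 0)

v_17(68782) = 3, so a_0 = ... = a_2 = 0. Factor out: x = 17^3 · u with u = 14 a unit in ℤ_17. Expand u iteratively via a_{v+i} = u_i mod 17, u_{i+1} = (u_i − a_{v+i})/17:
  u_0 = 14;  a_3 = 14;  u_1 = (u_0 − 14)/17 = 0
  u_1 = 0;  a_4 = 0;  u_2 = (u_1 − 0)/17 = 0
  u_2 = 0;  a_5 = 0;  u_3 = (u_2 − 0)/17 = 0
  u_3 = 0;  a_6 = 0;  u_4 = (u_3 − 0)/17 = 0
Digits: (0, 0, 0, 14, 0, 0, 0).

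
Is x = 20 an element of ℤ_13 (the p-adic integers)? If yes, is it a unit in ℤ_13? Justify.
x ∈ ℤ_13^× (unit); v_13(x) = 0

ℤ_13 = {x ∈ ℚ_13 : v_13(x) ≥ 0} and ℤ_13^× = {x ∈ ℤ_13 : v_13(x) = 0}. Here v_13(20) = v_13(num) − v_13(den) = 0; compare against these criteria.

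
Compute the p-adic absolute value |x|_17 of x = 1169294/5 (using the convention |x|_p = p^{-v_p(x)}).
|1169294/5|_17 = 1/83521

Step 1 — compute v_17(x) by factoring powers of 17 out of the numerator and denominator: v_17(1169294/5) = 4. Step 2 — apply |x|_p = p^{-v_p(x)} = 17^{-4} = 1/83521.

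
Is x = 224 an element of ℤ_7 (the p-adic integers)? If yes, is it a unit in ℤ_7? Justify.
x ∈ ℤ_7 but not a unit; v_7(x) = 1 > 0

ℤ_7 = {x ∈ ℚ_7 : v_7(x) ≥ 0} and ℤ_7^× = {x ∈ ℤ_7 : v_7(x) = 0}. Here v_7(224) = v_7(num) − v_7(den) = 1; compare against these criteria.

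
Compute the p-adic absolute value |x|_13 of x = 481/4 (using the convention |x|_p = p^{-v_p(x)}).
|481/4|_13 = 1/13

Step 1 — compute v_13(x) by factoring powers of 13 out of the numerator and denominator: v_13(481/4) = 1. Step 2 — apply |x|_p = p^{-v_p(x)} = 13^{-1} = 1/13.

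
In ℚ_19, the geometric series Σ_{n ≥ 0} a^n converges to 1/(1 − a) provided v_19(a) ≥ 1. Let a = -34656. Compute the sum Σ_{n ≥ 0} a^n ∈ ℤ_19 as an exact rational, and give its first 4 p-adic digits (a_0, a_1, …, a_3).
Σ a^n = 1/(1 − a) = 1/34657;  first 4 digits = (1, 0, 18, 13)

v_19(a) = 2 ≥ 1, so the series converges in ℤ_19 to 1/(1 − a) = 1/(1 − (-34656)) = 1/34657. Expand this rational in ℤ_19: compute digits iteratively via d_i = x_i mod 19, x_{i+1} = (x_i − d_i)/19. The first 4 digits are (1, 0, 18, 13).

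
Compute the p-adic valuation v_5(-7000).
v_5(-7000) = 3

v_5(n) is the largest exponent k such that 5^k divides n. Factor out: -7000 = -5^3 · 56. (Sign doesn't affect v_p.) So v_5(-7000) = 3.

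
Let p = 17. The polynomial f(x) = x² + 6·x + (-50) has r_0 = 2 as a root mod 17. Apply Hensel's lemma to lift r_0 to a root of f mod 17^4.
r_3 = 71793 (mod 83521)

Hensel: r_{i+1} = r_i − f(r_i)·(f′(r_i))^{-1} mod 17^{i+2}, f′(x) = 2x + 6. Iterate:
  r_0 = 2 (mod 17)
  r_1 = 121 (mod 289)
  r_2 = 3011 (mod 4913)
  r_3 = 71793 (mod 83521)
Final: r = 71793 satisfies f(r) ≡ 0 mod 17^4.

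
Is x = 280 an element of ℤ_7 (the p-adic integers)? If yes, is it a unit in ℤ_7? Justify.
x ∈ ℤ_7 but not a unit; v_7(x) = 1 > 0

ℤ_7 = {x ∈ ℚ_7 : v_7(x) ≥ 0} and ℤ_7^× = {x ∈ ℤ_7 : v_7(x) = 0}. Here v_7(280) = v_7(num) − v_7(den) = 1; compare against these criteria.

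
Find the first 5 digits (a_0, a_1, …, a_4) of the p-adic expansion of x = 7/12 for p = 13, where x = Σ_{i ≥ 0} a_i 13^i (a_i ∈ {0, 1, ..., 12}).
(a_0, …, a_4) = (6, 5, 5, 5, 5)

v_13(7/12) = 0 (numerator and denominator both coprime to 13), so x ∈ ℤ_13^×. Compute digits iteratively via a_i = x_i mod 13, x_{i+1} = (x_i − a_i)/13, with x_0 = x:
  x_0 = 7/12;  a_0 = 6;  x_1 = (x_0 − 6)/13 = -5/12
  x_1 = -5/12;  a_1 = 5;  x_2 = (x_1 − 5)/13 = -5/12
  x_2 = -5/12;  a_2 = 5;  x_3 = (x_2 − 5)/13 = -5/12
  x_3 = -5/12;  a_3 = 5;  x_4 = (x_3 − 5)/13 = -5/12
  x_4 = -5/12;  a_4 = 5;  x_5 = (x_4 − 5)/13 = -5/12
Digits: (6, 5, 5, 5, 5).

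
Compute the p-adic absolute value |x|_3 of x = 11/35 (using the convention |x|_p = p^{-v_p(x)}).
|11/35|_3 = 1

Step 1 — compute v_3(x) by factoring powers of 3 out of the numerator and denominator: v_3(11/35) = 0. Step 2 — apply |x|_p = p^{-v_p(x)} = 3^{0} = 1.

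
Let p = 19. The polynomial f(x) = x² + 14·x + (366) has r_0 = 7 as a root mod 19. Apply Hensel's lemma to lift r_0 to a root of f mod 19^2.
r_1 = 311 (mod 361)

Hensel: r_{i+1} = r_i − f(r_i)·(f′(r_i))^{-1} mod 19^{i+2}, f′(x) = 2x + 14. Iterate:
  r_0 = 7 (mod 19)
  r_1 = 311 (mod 361)
Final: r = 311 satisfies f(r) ≡ 0 mod 19^2.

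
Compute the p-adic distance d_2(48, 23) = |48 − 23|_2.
d_2(48, 23) = 1

Step 1 — x − y = 48 − 23 = 25. Step 2 — v_2(25) = 0 (factor: 25 = (2^0 · 25); the sign does not affect v_p). Step 3 — |x − y|_2 = 2^{0} = 1.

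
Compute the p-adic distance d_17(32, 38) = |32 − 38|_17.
d_17(32, 38) = 1

Step 1 — x − y = 32 − 38 = -6. Step 2 — v_17(-6) = 0 (factor: -6 = −(17^0 · 6); the sign does not affect v_p). Step 3 — |x − y|_17 = 17^{0} = 1.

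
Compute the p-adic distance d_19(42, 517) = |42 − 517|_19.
d_19(42, 517) = 1/19

Step 1 — x − y = 42 − 517 = -475. Step 2 — v_19(-475) = 1 (factor: -475 = −(19^1 · 25); the sign does not affect v_p). Step 3 — |x − y|_19 = 19^{-1} = 1/19.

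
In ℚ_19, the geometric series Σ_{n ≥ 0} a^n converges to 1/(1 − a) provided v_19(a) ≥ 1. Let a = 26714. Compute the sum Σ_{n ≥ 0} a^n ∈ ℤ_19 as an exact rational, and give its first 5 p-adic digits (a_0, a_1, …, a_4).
Σ a^n = 1/(1 − a) = -1/26713;  first 5 digits = (1, 0, 17, 3, 4)

v_19(a) = 2 ≥ 1, so the series converges in ℤ_19 to 1/(1 − a) = 1/(1 − 26714) = -1/26713. Expand this rational in ℤ_19: compute digits iteratively via d_i = x_i mod 19, x_{i+1} = (x_i − d_i)/19. The first 5 digits are (1, 0, 17, 3, 4).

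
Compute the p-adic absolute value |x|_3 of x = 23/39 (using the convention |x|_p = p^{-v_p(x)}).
|23/39|_3 = 3

Step 1 — compute v_3(x) by factoring powers of 3 out of the numerator and denominator: v_3(23/39) = -1. Step 2 — apply |x|_p = p^{-v_p(x)} = 3^{1} = 3.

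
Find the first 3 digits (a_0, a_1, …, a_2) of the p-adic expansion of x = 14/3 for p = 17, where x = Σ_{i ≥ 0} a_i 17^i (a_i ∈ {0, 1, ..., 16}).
(a_0, …, a_2) = (16, 5, 11)

v_17(14/3) = 0 (numerator and denominator both coprime to 17), so x ∈ ℤ_17^×. Compute digits iteratively via a_i = x_i mod 17, x_{i+1} = (x_i − a_i)/17, with x_0 = x:
  x_0 = 14/3;  a_0 = 16;  x_1 = (x_0 − 16)/17 = -2/3
  x_1 = -2/3;  a_1 = 5;  x_2 = (x_1 − 5)/17 = -1/3
  x_2 = -1/3;  a_2 = 11;  x_3 = (x_2 − 11)/17 = -2/3
Digits: (16, 5, 11).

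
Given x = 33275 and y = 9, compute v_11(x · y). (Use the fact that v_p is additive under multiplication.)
v_11(299475) = 3

v_p(x) = 3 (factor: 33275 = 11^3 · 25); v_p(y) = 0 (factor: 9 = 11^0 · 9). Additivity: v_p(xy) = v_p(x) + v_p(y) = 3 + 0 = 3. (Direct check: xy = 299475 = 11^3 · (225).)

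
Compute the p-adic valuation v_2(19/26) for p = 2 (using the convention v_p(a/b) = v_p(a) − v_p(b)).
v_2(19/26) = -1

Factor powers of 2 from the numerator and denominator of the reduced fraction: 19 = 2^0 · 19 and 26 = 2^1 · 13. Apply v_p(a/b) = v_p(a) − v_p(b): v_2(19/26) = 0 − 1 = -1.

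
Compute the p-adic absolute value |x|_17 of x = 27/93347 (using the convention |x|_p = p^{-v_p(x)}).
|27/93347|_17 = 4913

Step 1 — compute v_17(x) by factoring powers of 17 out of the numerator and denominator: v_17(27/93347) = -3. Step 2 — apply |x|_p = p^{-v_p(x)} = 17^{3} = 4913.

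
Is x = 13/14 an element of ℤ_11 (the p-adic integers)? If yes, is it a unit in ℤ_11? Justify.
x ∈ ℤ_11^× (unit); v_11(x) = 0

ℤ_11 = {x ∈ ℚ_11 : v_11(x) ≥ 0} and ℤ_11^× = {x ∈ ℤ_11 : v_11(x) = 0}. Here v_11(13/14) = v_11(num) − v_11(den) = 0; compare against these criteria.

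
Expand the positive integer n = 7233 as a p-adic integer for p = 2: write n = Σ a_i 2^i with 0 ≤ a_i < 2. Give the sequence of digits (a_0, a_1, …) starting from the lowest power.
(a_0, a_1, …) = (1, 0, 0, 0, 0, 0, 1, 0, 0, 0, 1, 1, 1)

Repeated division by 2 gives the digits low-to-high: 7233 = 1 + 1·2^6 + 1·2^10 + 1·2^11 + 1·2^12. Digit sequence: (1, 0, 0, 0, 0, 0, 1, 0, 0, 0, 1, 1, 1).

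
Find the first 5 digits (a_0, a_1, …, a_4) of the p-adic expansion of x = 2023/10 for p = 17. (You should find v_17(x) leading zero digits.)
(a_0, …, a_4) = (0, 0, 16, 11, 1)

v_17(2023/10) = 2, so a_0 = ... = a_1 = 0. Factor out: x = 17^2 · u with u = 7/10 a unit in ℤ_17. Expand u iteratively via a_{v+i} = u_i mod 17, u_{i+1} = (u_i − a_{v+i})/17:
  u_0 = 7/10;  a_2 = 16;  u_1 = (u_0 − 16)/17 = -9/10
  u_1 = -9/10;  a_3 = 11;  u_2 = (u_1 − 11)/17 = -7/10
  u_2 = -7/10;  a_4 = 1;  u_3 = (u_2 − 1)/17 = -1/10
Digits: (0, 0, 16, 11, 1).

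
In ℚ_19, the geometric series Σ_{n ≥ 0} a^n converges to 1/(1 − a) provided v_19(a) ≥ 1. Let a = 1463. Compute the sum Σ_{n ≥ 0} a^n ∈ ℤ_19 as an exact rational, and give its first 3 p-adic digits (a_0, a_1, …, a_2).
Σ a^n = 1/(1 − a) = -1/1462;  first 3 digits = (1, 1, 5)

v_19(a) = 1 ≥ 1, so the series converges in ℤ_19 to 1/(1 − a) = 1/(1 − 1463) = -1/1462. Expand this rational in ℤ_19: compute digits iteratively via d_i = x_i mod 19, x_{i+1} = (x_i − d_i)/19. The first 3 digits are (1, 1, 5).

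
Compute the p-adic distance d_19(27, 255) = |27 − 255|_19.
d_19(27, 255) = 1/19

Step 1 — x − y = 27 − 255 = -228. Step 2 — v_19(-228) = 1 (factor: -228 = −(19^1 · 12); the sign does not affect v_p). Step 3 — |x − y|_19 = 19^{-1} = 1/19.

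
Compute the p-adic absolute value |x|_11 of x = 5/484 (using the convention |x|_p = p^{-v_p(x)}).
|5/484|_11 = 121

Step 1 — compute v_11(x) by factoring powers of 11 out of the numerator and denominator: v_11(5/484) = -2. Step 2 — apply |x|_p = p^{-v_p(x)} = 11^{2} = 121.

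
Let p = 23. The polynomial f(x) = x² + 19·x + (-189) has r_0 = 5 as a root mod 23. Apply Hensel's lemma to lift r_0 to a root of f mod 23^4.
r_3 = 187018 (mod 279841)

Hensel: r_{i+1} = r_i − f(r_i)·(f′(r_i))^{-1} mod 23^{i+2}, f′(x) = 2x + 19. Iterate:
  r_0 = 5 (mod 23)
  r_1 = 281 (mod 529)
  r_2 = 4513 (mod 12167)
  r_3 = 187018 (mod 279841)
Final: r = 187018 satisfies f(r) ≡ 0 mod 23^4.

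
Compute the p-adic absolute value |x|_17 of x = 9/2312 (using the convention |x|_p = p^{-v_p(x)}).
|9/2312|_17 = 289

Step 1 — compute v_17(x) by factoring powers of 17 out of the numerator and denominator: v_17(9/2312) = -2. Step 2 — apply |x|_p = p^{-v_p(x)} = 17^{2} = 289.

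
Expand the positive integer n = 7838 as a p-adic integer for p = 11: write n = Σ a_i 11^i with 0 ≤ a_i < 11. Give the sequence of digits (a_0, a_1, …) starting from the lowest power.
(a_0, a_1, …) = (6, 8, 9, 5)

Repeated division by 11 gives the digits low-to-high: 7838 = 6 + 8·11^1 + 9·11^2 + 5·11^3. Digit sequence: (6, 8, 9, 5).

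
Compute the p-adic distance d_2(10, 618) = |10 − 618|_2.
d_2(10, 618) = 1/32

Step 1 — x − y = 10 − 618 = -608. Step 2 — v_2(-608) = 5 (factor: -608 = −(2^5 · 19); the sign does not affect v_p). Step 3 — |x − y|_2 = 2^{-5} = 1/32.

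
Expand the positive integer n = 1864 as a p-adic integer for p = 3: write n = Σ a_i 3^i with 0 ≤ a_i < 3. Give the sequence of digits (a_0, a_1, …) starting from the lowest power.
(a_0, a_1, …) = (1, 0, 0, 0, 2, 1, 2)

Repeated division by 3 gives the digits low-to-high: 1864 = 1 + 2·3^4 + 1·3^5 + 2·3^6. Digit sequence: (1, 0, 0, 0, 2, 1, 2).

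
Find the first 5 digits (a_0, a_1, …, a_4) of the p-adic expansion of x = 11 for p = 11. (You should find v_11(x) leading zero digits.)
(a_0, …, a_4) = (0, 1, 0, 0, 0)

v_11(11) = 1, so a_0 = ... = a_0 = 0. Factor out: x = 11^1 · u with u = 1 a unit in ℤ_11. Expand u iteratively via a_{v+i} = u_i mod 11, u_{i+1} = (u_i − a_{v+i})/11:
  u_0 = 1;  a_1 = 1;  u_1 = (u_0 − 1)/11 = 0
  u_1 = 0;  a_2 = 0;  u_2 = (u_1 − 0)/11 = 0
  u_2 = 0;  a_3 = 0;  u_3 = (u_2 − 0)/11 = 0
  u_3 = 0;  a_4 = 0;  u_4 = (u_3 − 0)/11 = 0
Digits: (0, 1, 0, 0, 0).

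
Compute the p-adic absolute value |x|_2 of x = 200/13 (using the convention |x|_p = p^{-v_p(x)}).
|200/13|_2 = 1/8

Step 1 — compute v_2(x) by factoring powers of 2 out of the numerator and denominator: v_2(200/13) = 3. Step 2 — apply |x|_p = p^{-v_p(x)} = 2^{-3} = 1/8.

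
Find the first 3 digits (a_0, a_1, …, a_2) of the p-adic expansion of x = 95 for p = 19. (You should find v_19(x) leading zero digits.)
(a_0, …, a_2) = (0, 5, 0)

v_19(95) = 1, so a_0 = ... = a_0 = 0. Factor out: x = 19^1 · u with u = 5 a unit in ℤ_19. Expand u iteratively via a_{v+i} = u_i mod 19, u_{i+1} = (u_i − a_{v+i})/19:
  u_0 = 5;  a_1 = 5;  u_1 = (u_0 − 5)/19 = 0
  u_1 = 0;  a_2 = 0;  u_2 = (u_1 − 0)/19 = 0
Digits: (0, 5, 0).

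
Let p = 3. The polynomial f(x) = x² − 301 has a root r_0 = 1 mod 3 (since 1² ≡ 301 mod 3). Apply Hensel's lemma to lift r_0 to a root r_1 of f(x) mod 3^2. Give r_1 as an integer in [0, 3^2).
r_1 = 7 (mod 9)

Hensel's recurrence: r_{i+1} = r_i − f(r_i)·(f′(r_i))^{-1} mod 3^{i+2}, with f′(x) = 2x. Iterate:
  r_0 = 1 (mod 3)
  r_1 = 7 (mod 9)
Final: r_1 = 7, and one checks f(r_1) ≡ 0 mod 3^2.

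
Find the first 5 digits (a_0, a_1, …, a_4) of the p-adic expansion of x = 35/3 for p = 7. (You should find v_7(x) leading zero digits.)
(a_0, …, a_4) = (0, 4, 2, 2, 2)

v_7(35/3) = 1, so a_0 = ... = a_0 = 0. Factor out: x = 7^1 · u with u = 5/3 a unit in ℤ_7. Expand u iteratively via a_{v+i} = u_i mod 7, u_{i+1} = (u_i − a_{v+i})/7:
  u_0 = 5/3;  a_1 = 4;  u_1 = (u_0 − 4)/7 = -1/3
  u_1 = -1/3;  a_2 = 2;  u_2 = (u_1 − 2)/7 = -1/3
  u_2 = -1/3;  a_3 = 2;  u_3 = (u_2 − 2)/7 = -1/3
  u_3 = -1/3;  a_4 = 2;  u_4 = (u_3 − 2)/7 = -1/3
Digits: (0, 4, 2, 2, 2).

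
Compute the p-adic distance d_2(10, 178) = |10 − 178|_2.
d_2(10, 178) = 1/8

Step 1 — x − y = 10 − 178 = -168. Step 2 — v_2(-168) = 3 (factor: -168 = −(2^3 · 21); the sign does not affect v_p). Step 3 — |x − y|_2 = 2^{-3} = 1/8.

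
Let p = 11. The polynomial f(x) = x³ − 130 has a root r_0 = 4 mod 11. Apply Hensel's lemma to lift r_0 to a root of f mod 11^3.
r_2 = 686 (mod 1331)

Hensel: r_{i+1} = r_i − f(r_i)/f′(r_i) mod 11^{i+2}, where f′(x) = 3x². Iterate:
  r_0 = 4 (mod 11)
  r_1 = 81 (mod 121)
  r_2 = 686 (mod 1331)
Final: r = 686 with f(r) ≡ 0 mod 11^3.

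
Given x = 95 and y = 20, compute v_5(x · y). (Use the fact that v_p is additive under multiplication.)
v_5(1900) = 2

v_p(x) = 1 (factor: 95 = 5^1 · 19); v_p(y) = 1 (factor: 20 = 5^1 · 4). Additivity: v_p(xy) = v_p(x) + v_p(y) = 1 + 1 = 2. (Direct check: xy = 1900 = 5^2 · (76).)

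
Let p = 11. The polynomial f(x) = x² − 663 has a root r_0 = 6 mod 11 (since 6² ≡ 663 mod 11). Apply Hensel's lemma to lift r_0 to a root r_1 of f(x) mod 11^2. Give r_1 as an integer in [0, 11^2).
r_1 = 28 (mod 121)

Hensel's recurrence: r_{i+1} = r_i − f(r_i)·(f′(r_i))^{-1} mod 11^{i+2}, with f′(x) = 2x. Iterate:
  r_0 = 6 (mod 11)
  r_1 = 28 (mod 121)
Final: r_1 = 28, and one checks f(r_1) ≡ 0 mod 11^2.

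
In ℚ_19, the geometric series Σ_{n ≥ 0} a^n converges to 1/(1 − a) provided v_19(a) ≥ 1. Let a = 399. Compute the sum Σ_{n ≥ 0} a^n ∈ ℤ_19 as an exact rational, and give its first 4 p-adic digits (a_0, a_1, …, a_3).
Σ a^n = 1/(1 − a) = -1/398;  first 4 digits = (1, 2, 5, 12)

v_19(a) = 1 ≥ 1, so the series converges in ℤ_19 to 1/(1 − a) = 1/(1 − 399) = -1/398. Expand this rational in ℤ_19: compute digits iteratively via d_i = x_i mod 19, x_{i+1} = (x_i − d_i)/19. The first 4 digits are (1, 2, 5, 12).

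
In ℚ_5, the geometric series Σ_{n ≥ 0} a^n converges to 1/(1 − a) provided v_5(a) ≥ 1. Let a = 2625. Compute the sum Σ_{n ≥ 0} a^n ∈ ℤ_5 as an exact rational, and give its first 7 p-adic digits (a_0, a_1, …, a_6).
Σ a^n = 1/(1 − a) = -1/2624;  first 7 digits = (1, 0, 0, 1, 4, 0, 1)

v_5(a) = 3 ≥ 1, so the series converges in ℤ_5 to 1/(1 − a) = 1/(1 − 2625) = -1/2624. Expand this rational in ℤ_5: compute digits iteratively via d_i = x_i mod 5, x_{i+1} = (x_i − d_i)/5. The first 7 digits are (1, 0, 0, 1, 4, 0, 1).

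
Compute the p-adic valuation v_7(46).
v_7(46) = 0

v_7(n) is the largest exponent k such that 7^k divides n. Factor out: 46 = 7^0 · 46. (Sign doesn't affect v_p.) So v_7(46) = 0.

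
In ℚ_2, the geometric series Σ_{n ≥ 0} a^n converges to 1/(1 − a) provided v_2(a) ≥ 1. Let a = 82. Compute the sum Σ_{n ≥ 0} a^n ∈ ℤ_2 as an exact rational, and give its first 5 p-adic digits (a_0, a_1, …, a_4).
Σ a^n = 1/(1 − a) = -1/81;  first 5 digits = (1, 1, 1, 1, 0)

v_2(a) = 1 ≥ 1, so the series converges in ℤ_2 to 1/(1 − a) = 1/(1 − 82) = -1/81. Expand this rational in ℤ_2: compute digits iteratively via d_i = x_i mod 2, x_{i+1} = (x_i − d_i)/2. The first 5 digits are (1, 1, 1, 1, 0).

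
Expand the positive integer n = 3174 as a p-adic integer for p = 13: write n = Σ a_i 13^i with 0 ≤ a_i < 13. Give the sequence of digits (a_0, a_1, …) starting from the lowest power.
(a_0, a_1, …) = (2, 10, 5, 1)

Repeated division by 13 gives the digits low-to-high: 3174 = 2 + 10·13^1 + 5·13^2 + 1·13^3. Digit sequence: (2, 10, 5, 1).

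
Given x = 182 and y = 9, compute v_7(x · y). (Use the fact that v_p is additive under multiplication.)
v_7(1638) = 1

v_p(x) = 1 (factor: 182 = 7^1 · 26); v_p(y) = 0 (factor: 9 = 7^0 · 9). Additivity: v_p(xy) = v_p(x) + v_p(y) = 1 + 0 = 1. (Direct check: xy = 1638 = 7^1 · (234).)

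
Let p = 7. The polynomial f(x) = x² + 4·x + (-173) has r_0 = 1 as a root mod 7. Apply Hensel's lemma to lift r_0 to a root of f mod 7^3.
r_2 = 127 (mod 343)

Hensel: r_{i+1} = r_i − f(r_i)·(f′(r_i))^{-1} mod 7^{i+2}, f′(x) = 2x + 4. Iterate:
  r_0 = 1 (mod 7)
  r_1 = 29 (mod 49)
  r_2 = 127 (mod 343)
Final: r = 127 satisfies f(r) ≡ 0 mod 7^3.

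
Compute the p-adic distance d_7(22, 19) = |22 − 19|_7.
d_7(22, 19) = 1

Step 1 — x − y = 22 − 19 = 3. Step 2 — v_7(3) = 0 (factor: 3 = (7^0 · 3); the sign does not affect v_p). Step 3 — |x − y|_7 = 7^{0} = 1.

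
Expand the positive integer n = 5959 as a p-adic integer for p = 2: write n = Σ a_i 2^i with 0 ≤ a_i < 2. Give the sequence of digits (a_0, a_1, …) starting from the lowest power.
(a_0, a_1, …) = (1, 1, 1, 0, 0, 0, 1, 0, 1, 1, 1, 0, 1)

Repeated division by 2 gives the digits low-to-high: 5959 = 1 + 1·2^1 + 1·2^2 + 1·2^6 + 1·2^8 + 1·2^9 + 1·2^10 + 1·2^12. Digit sequence: (1, 1, 1, 0, 0, 0, 1, 0, 1, 1, 1, 0, 1).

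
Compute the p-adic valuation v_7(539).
v_7(539) = 2

v_7(n) is the largest exponent k such that 7^k divides n. Factor out: 539 = 7^2 · 11. (Sign doesn't affect v_p.) So v_7(539) = 2.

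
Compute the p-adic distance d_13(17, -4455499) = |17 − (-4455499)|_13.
d_13(17, -4455499) = 1/371293

Step 1 — x − y = 17 − (-4455499) = 4455516. Step 2 — v_13(4455516) = 5 (factor: 4455516 = (13^5 · 12); the sign does not affect v_p). Step 3 — |x − y|_13 = 13^{-5} = 1/371293.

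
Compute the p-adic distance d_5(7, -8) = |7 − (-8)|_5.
d_5(7, -8) = 1/5

Step 1 — x − y = 7 − (-8) = 15. Step 2 — v_5(15) = 1 (factor: 15 = (5^1 · 3); the sign does not affect v_p). Step 3 — |x − y|_5 = 5^{-1} = 1/5.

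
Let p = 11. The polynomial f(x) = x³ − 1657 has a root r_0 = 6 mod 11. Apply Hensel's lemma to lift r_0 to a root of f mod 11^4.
r_3 = 6848 (mod 14641)

Hensel: r_{i+1} = r_i − f(r_i)/f′(r_i) mod 11^{i+2}, where f′(x) = 3x². Iterate:
  r_0 = 6 (mod 11)
  r_1 = 72 (mod 121)
  r_2 = 193 (mod 1331)
  r_3 = 6848 (mod 14641)
Final: r = 6848 with f(r) ≡ 0 mod 11^4.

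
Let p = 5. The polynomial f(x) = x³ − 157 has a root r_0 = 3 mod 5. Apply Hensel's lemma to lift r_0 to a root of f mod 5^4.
r_3 = 243 (mod 625)

Hensel: r_{i+1} = r_i − f(r_i)/f′(r_i) mod 5^{i+2}, where f′(x) = 3x². Iterate:
  r_0 = 3 (mod 5)
  r_1 = 18 (mod 25)
  r_2 = 118 (mod 125)
  r_3 = 243 (mod 625)
Final: r = 243 with f(r) ≡ 0 mod 5^4.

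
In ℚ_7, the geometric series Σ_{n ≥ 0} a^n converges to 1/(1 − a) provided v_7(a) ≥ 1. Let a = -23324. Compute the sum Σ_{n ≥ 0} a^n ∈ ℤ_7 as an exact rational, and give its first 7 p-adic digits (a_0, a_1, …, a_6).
Σ a^n = 1/(1 − a) = 1/23325;  first 7 digits = (1, 0, 0, 2, 4, 5, 3)

v_7(a) = 3 ≥ 1, so the series converges in ℤ_7 to 1/(1 − a) = 1/(1 − (-23324)) = 1/23325. Expand this rational in ℤ_7: compute digits iteratively via d_i = x_i mod 7, x_{i+1} = (x_i − d_i)/7. The first 7 digits are (1, 0, 0, 2, 4, 5, 3).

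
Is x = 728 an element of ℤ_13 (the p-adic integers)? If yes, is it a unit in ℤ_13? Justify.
x ∈ ℤ_13 but not a unit; v_13(x) = 1 > 0

ℤ_13 = {x ∈ ℚ_13 : v_13(x) ≥ 0} and ℤ_13^× = {x ∈ ℤ_13 : v_13(x) = 0}. Here v_13(728) = v_13(num) − v_13(den) = 1; compare against these criteria.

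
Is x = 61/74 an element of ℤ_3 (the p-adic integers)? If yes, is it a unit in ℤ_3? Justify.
x ∈ ℤ_3^× (unit); v_3(x) = 0

ℤ_3 = {x ∈ ℚ_3 : v_3(x) ≥ 0} and ℤ_3^× = {x ∈ ℤ_3 : v_3(x) = 0}. Here v_3(61/74) = v_3(num) − v_3(den) = 0; compare against these criteria.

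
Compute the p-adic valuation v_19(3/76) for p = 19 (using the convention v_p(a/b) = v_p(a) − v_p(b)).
v_19(3/76) = -1

Factor powers of 19 from the numerator and denominator of the reduced fraction: 3 = 19^0 · 3 and 76 = 19^1 · 4. Apply v_p(a/b) = v_p(a) − v_p(b): v_19(3/76) = 0 − 1 = -1.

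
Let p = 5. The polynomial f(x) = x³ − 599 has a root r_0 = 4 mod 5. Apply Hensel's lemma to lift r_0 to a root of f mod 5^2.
r_1 = 24 (mod 25)

Hensel: r_{i+1} = r_i − f(r_i)/f′(r_i) mod 5^{i+2}, where f′(x) = 3x². Iterate:
  r_0 = 4 (mod 5)
  r_1 = 24 (mod 25)
Final: r = 24 with f(r) ≡ 0 mod 5^2.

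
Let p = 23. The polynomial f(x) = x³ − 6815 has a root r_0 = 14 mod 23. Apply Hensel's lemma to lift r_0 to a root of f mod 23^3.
r_2 = 612 (mod 12167)

Hensel: r_{i+1} = r_i − f(r_i)/f′(r_i) mod 23^{i+2}, where f′(x) = 3x². Iterate:
  r_0 = 14 (mod 23)
  r_1 = 83 (mod 529)
  r_2 = 612 (mod 12167)
Final: r = 612 with f(r) ≡ 0 mod 23^3.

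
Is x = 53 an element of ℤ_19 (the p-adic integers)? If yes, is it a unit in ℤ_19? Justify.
x ∈ ℤ_19^× (unit); v_19(x) = 0

ℤ_19 = {x ∈ ℚ_19 : v_19(x) ≥ 0} and ℤ_19^× = {x ∈ ℤ_19 : v_19(x) = 0}. Here v_19(53) = v_19(num) − v_19(den) = 0; compare against these criteria.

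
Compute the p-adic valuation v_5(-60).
v_5(-60) = 1

v_5(n) is the largest exponent k such that 5^k divides n. Factor out: -60 = -5^1 · 12. (Sign doesn't affect v_p.) So v_5(-60) = 1.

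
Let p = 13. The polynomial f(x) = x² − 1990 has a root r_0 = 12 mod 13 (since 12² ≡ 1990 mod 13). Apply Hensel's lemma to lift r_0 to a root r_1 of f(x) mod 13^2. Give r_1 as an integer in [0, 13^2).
r_1 = 103 (mod 169)

Hensel's recurrence: r_{i+1} = r_i − f(r_i)·(f′(r_i))^{-1} mod 13^{i+2}, with f′(x) = 2x. Iterate:
  r_0 = 12 (mod 13)
  r_1 = 103 (mod 169)
Final: r_1 = 103, and one checks f(r_1) ≡ 0 mod 13^2.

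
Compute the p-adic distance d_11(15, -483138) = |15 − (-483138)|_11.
d_11(15, -483138) = 1/161051

Step 1 — x − y = 15 − (-483138) = 483153. Step 2 — v_11(483153) = 5 (factor: 483153 = (11^5 · 3); the sign does not affect v_p). Step 3 — |x − y|_11 = 11^{-5} = 1/161051.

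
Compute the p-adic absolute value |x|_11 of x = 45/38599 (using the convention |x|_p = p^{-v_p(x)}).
|45/38599|_11 = 1331

Step 1 — compute v_11(x) by factoring powers of 11 out of the numerator and denominator: v_11(45/38599) = -3. Step 2 — apply |x|_p = p^{-v_p(x)} = 11^{3} = 1331.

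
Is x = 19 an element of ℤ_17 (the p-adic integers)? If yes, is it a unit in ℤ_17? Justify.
x ∈ ℤ_17^× (unit); v_17(x) = 0

ℤ_17 = {x ∈ ℚ_17 : v_17(x) ≥ 0} and ℤ_17^× = {x ∈ ℤ_17 : v_17(x) = 0}. Here v_17(19) = v_17(num) − v_17(den) = 0; compare against these criteria.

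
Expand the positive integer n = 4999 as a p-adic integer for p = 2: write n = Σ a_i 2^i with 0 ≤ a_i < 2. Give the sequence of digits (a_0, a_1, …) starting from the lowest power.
(a_0, a_1, …) = (1, 1, 1, 0, 0, 0, 0, 1, 1, 1, 0, 0, 1)

Repeated division by 2 gives the digits low-to-high: 4999 = 1 + 1·2^1 + 1·2^2 + 1·2^7 + 1·2^8 + 1·2^9 + 1·2^12. Digit sequence: (1, 1, 1, 0, 0, 0, 0, 1, 1, 1, 0, 0, 1).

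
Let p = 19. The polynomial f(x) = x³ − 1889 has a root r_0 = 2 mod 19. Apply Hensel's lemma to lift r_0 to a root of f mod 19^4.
r_3 = 26241 (mod 130321)

Hensel: r_{i+1} = r_i − f(r_i)/f′(r_i) mod 19^{i+2}, where f′(x) = 3x². Iterate:
  r_0 = 2 (mod 19)
  r_1 = 249 (mod 361)
  r_2 = 5664 (mod 6859)
  r_3 = 26241 (mod 130321)
Final: r = 26241 with f(r) ≡ 0 mod 19^4.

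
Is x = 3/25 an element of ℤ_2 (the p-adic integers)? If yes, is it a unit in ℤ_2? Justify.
x ∈ ℤ_2^× (unit); v_2(x) = 0

ℤ_2 = {x ∈ ℚ_2 : v_2(x) ≥ 0} and ℤ_2^× = {x ∈ ℤ_2 : v_2(x) = 0}. Here v_2(3/25) = v_2(num) − v_2(den) = 0; compare against these criteria.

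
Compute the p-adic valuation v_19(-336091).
v_19(-336091) = 3

v_19(n) is the largest exponent k such that 19^k divides n. Factor out: -336091 = -19^3 · 49. (Sign doesn't affect v_p.) So v_19(-336091) = 3.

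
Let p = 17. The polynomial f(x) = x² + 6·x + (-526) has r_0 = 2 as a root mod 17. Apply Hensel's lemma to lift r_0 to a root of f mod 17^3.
r_2 = 3232 (mod 4913)

Hensel: r_{i+1} = r_i − f(r_i)·(f′(r_i))^{-1} mod 17^{i+2}, f′(x) = 2x + 6. Iterate:
  r_0 = 2 (mod 17)
  r_1 = 53 (mod 289)
  r_2 = 3232 (mod 4913)
Final: r = 3232 satisfies f(r) ≡ 0 mod 17^3.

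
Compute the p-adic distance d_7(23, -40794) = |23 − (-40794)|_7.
d_7(23, -40794) = 1/2401

Step 1 — x − y = 23 − (-40794) = 40817. Step 2 — v_7(40817) = 4 (factor: 40817 = (7^4 · 17); the sign does not affect v_p). Step 3 — |x − y|_7 = 7^{-4} = 1/2401.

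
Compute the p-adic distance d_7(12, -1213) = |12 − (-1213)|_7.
d_7(12, -1213) = 1/49

Step 1 — x − y = 12 − (-1213) = 1225. Step 2 — v_7(1225) = 2 (factor: 1225 = (7^2 · 25); the sign does not affect v_p). Step 3 — |x − y|_7 = 7^{-2} = 1/49.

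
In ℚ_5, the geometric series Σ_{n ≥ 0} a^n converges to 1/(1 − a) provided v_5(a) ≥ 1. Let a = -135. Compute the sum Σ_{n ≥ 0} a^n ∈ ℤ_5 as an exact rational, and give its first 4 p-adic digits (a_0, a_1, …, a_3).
Σ a^n = 1/(1 − a) = 1/136;  first 4 digits = (1, 3, 3, 1)

v_5(a) = 1 ≥ 1, so the series converges in ℤ_5 to 1/(1 − a) = 1/(1 − (-135)) = 1/136. Expand this rational in ℤ_5: compute digits iteratively via d_i = x_i mod 5, x_{i+1} = (x_i − d_i)/5. The first 4 digits are (1, 3, 3, 1).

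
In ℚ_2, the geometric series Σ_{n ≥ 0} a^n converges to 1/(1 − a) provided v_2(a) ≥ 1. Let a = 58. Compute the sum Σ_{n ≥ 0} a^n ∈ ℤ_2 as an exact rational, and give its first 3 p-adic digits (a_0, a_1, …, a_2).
Σ a^n = 1/(1 − a) = -1/57;  first 3 digits = (1, 1, 1)

v_2(a) = 1 ≥ 1, so the series converges in ℤ_2 to 1/(1 − a) = 1/(1 − 58) = -1/57. Expand this rational in ℤ_2: compute digits iteratively via d_i = x_i mod 2, x_{i+1} = (x_i − d_i)/2. The first 3 digits are (1, 1, 1).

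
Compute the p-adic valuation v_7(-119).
v_7(-119) = 1

v_7(n) is the largest exponent k such that 7^k divides n. Factor out: -119 = -7^1 · 17. (Sign doesn't affect v_p.) So v_7(-119) = 1.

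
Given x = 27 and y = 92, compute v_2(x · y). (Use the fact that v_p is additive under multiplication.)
v_2(2484) = 2

v_p(x) = 0 (factor: 27 = 2^0 · 27); v_p(y) = 2 (factor: 92 = 2^2 · 23). Additivity: v_p(xy) = v_p(x) + v_p(y) = 0 + 2 = 2. (Direct check: xy = 2484 = 2^2 · (621).)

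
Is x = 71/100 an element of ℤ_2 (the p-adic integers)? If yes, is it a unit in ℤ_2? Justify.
x ∉ ℤ_2 (v_2(x) = -2 < 0)

ℤ_2 = {x ∈ ℚ_2 : v_2(x) ≥ 0} and ℤ_2^× = {x ∈ ℤ_2 : v_2(x) = 0}. Here v_2(71/100) = v_2(num) − v_2(den) = -2; compare against these criteria.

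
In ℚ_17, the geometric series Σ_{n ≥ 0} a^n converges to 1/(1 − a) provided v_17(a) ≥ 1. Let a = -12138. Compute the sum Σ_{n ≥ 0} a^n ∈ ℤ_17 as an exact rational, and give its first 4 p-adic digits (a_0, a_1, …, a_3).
Σ a^n = 1/(1 − a) = 1/12139;  first 4 digits = (1, 0, 9, 14)

v_17(a) = 2 ≥ 1, so the series converges in ℤ_17 to 1/(1 − a) = 1/(1 − (-12138)) = 1/12139. Expand this rational in ℤ_17: compute digits iteratively via d_i = x_i mod 17, x_{i+1} = (x_i − d_i)/17. The first 4 digits are (1, 0, 9, 14).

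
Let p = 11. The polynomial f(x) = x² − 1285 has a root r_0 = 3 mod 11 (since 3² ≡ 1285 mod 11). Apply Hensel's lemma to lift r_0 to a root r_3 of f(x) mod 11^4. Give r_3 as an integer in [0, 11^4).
r_3 = 14171 (mod 14641)

Hensel's recurrence: r_{i+1} = r_i − f(r_i)·(f′(r_i))^{-1} mod 11^{i+2}, with f′(x) = 2x. Iterate:
  r_0 = 3 (mod 11)
  r_1 = 14 (mod 121)
  r_2 = 861 (mod 1331)
  r_3 = 14171 (mod 14641)
Final: r_3 = 14171, and one checks f(r_3) ≡ 0 mod 11^4.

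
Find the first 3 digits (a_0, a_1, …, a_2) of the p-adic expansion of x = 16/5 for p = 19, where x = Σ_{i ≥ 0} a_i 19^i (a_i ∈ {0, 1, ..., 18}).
(a_0, …, a_2) = (7, 15, 3)

v_19(16/5) = 0 (numerator and denominator both coprime to 19), so x ∈ ℤ_19^×. Compute digits iteratively via a_i = x_i mod 19, x_{i+1} = (x_i − a_i)/19, with x_0 = x:
  x_0 = 16/5;  a_0 = 7;  x_1 = (x_0 − 7)/19 = -1/5
  x_1 = -1/5;  a_1 = 15;  x_2 = (x_1 − 15)/19 = -4/5
  x_2 = -4/5;  a_2 = 3;  x_3 = (x_2 − 3)/19 = -1/5
Digits: (7, 15, 3).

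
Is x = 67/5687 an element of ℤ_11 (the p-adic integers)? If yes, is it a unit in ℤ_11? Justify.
x ∉ ℤ_11 (v_11(x) = -2 < 0)

ℤ_11 = {x ∈ ℚ_11 : v_11(x) ≥ 0} and ℤ_11^× = {x ∈ ℤ_11 : v_11(x) = 0}. Here v_11(67/5687) = v_11(num) − v_11(den) = -2; compare against these criteria.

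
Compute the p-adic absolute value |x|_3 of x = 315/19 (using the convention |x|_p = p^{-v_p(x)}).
|315/19|_3 = 1/9

Step 1 — compute v_3(x) by factoring powers of 3 out of the numerator and denominator: v_3(315/19) = 2. Step 2 — apply |x|_p = p^{-v_p(x)} = 3^{-2} = 1/9.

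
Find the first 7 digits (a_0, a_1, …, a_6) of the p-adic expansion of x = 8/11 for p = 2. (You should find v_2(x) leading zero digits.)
(a_0, …, a_6) = (0, 0, 0, 1, 1, 0, 0)

v_2(8/11) = 3, so a_0 = ... = a_2 = 0. Factor out: x = 2^3 · u with u = 1/11 a unit in ℤ_2. Expand u iteratively via a_{v+i} = u_i mod 2, u_{i+1} = (u_i − a_{v+i})/2:
  u_0 = 1/11;  a_3 = 1;  u_1 = (u_0 − 1)/2 = -5/11
  u_1 = -5/11;  a_4 = 1;  u_2 = (u_1 − 1)/2 = -8/11
  u_2 = -8/11;  a_5 = 0;  u_3 = (u_2 − 0)/2 = -4/11
  u_3 = -4/11;  a_6 = 0;  u_4 = (u_3 − 0)/2 = -2/11
Digits: (0, 0, 0, 1, 1, 0, 0).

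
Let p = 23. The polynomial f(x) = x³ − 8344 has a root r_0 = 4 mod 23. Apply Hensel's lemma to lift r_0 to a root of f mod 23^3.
r_2 = 4144 (mod 12167)

Hensel: r_{i+1} = r_i − f(r_i)/f′(r_i) mod 23^{i+2}, where f′(x) = 3x². Iterate:
  r_0 = 4 (mod 23)
  r_1 = 441 (mod 529)
  r_2 = 4144 (mod 12167)
Final: r = 4144 with f(r) ≡ 0 mod 23^3.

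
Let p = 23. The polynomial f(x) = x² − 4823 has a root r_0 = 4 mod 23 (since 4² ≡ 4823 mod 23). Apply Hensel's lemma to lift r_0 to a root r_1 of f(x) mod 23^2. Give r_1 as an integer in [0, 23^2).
r_1 = 142 (mod 529)

Hensel's recurrence: r_{i+1} = r_i − f(r_i)·(f′(r_i))^{-1} mod 23^{i+2}, with f′(x) = 2x. Iterate:
  r_0 = 4 (mod 23)
  r_1 = 142 (mod 529)
Final: r_1 = 142, and one checks f(r_1) ≡ 0 mod 23^2.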